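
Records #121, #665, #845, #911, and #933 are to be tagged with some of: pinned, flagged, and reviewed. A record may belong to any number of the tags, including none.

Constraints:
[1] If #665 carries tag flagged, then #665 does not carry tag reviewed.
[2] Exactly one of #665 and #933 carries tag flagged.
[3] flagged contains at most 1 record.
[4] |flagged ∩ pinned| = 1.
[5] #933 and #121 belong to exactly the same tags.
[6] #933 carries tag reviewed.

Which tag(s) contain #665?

#665: flagged, pinned

From (6): #933 ∈ reviewed.
(5): #121 matches #933: #121 ∈ reviewed.
Suppose #665 ∉ pinned: no assignment then satisfies all the clues, so #665 ∈ pinned.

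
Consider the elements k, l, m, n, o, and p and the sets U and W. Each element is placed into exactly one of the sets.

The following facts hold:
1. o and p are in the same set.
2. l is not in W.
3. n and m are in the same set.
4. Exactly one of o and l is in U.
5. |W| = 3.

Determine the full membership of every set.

U = {l, m, n}; W = {k, o, p}

From (2): l ∉ W.
Only one set left: l ∈ U.
(4) (exactly one): o ∉ U.
Only one set left: o ∈ W.
(1): p matches o: p ∉ U.
(1): p matches o: p ∈ W.
Suppose k ∈ U: no assignment then satisfies all the clues, so k ∉ U.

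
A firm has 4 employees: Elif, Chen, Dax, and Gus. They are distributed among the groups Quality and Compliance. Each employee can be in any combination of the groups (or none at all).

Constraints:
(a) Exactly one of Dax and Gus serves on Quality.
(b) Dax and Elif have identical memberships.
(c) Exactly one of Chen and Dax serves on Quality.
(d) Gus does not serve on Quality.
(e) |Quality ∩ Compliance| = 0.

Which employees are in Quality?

From (d): Gus ∉ Quality.
(a) (exactly one): Dax ∈ Quality.
(b): Elif matches Dax: Elif ∈ Quality.
(c) (exactly one): Chen ∉ Quality.

Quality = {Dax, Elif}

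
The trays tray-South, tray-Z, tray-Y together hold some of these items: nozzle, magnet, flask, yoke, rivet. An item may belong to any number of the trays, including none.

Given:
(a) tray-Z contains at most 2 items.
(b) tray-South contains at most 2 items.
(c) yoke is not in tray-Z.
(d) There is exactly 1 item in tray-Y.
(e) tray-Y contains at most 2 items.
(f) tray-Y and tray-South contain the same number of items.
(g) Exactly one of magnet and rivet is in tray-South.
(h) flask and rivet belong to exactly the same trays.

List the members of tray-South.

From (c): yoke ∉ tray-Z.
Suppose nozzle ∈ tray-South: no assignment then satisfies all the clues, so nozzle ∉ tray-South.

tray-South = {magnet}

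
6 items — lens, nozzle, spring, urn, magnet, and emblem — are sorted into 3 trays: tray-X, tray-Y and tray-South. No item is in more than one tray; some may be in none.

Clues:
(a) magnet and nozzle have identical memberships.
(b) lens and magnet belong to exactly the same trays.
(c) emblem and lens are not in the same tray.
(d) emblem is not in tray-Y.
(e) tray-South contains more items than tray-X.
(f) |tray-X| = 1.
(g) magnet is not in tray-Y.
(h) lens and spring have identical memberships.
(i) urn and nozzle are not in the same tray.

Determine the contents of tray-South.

tray-South = {lens, magnet, nozzle, spring}

From (d): emblem ∉ tray-Y.
From (g): magnet ∉ tray-Y.
(a): nozzle matches magnet: nozzle ∉ tray-Y.
(b): lens matches magnet: lens ∉ tray-Y.
(h): spring matches lens: spring ∉ tray-Y.
Suppose lens ∉ tray-South: no assignment then satisfies all the clues, so lens ∈ tray-South.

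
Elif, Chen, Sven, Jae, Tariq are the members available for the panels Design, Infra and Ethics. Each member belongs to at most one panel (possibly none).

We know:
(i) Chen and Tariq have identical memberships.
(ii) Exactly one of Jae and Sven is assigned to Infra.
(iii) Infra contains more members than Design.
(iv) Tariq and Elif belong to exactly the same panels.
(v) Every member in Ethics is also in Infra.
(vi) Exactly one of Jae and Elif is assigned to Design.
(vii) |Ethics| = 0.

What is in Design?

Design = {Jae}

(vii): Ethics already has 0, so the rest are out.
Suppose Elif ∈ Design: no assignment then satisfies all the clues, so Elif ∉ Design.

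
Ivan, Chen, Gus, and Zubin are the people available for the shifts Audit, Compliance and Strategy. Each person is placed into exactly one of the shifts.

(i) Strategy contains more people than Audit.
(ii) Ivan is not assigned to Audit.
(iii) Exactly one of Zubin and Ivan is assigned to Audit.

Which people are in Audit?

Audit = {Zubin}

From (ii): Ivan ∉ Audit.
(iii) (exactly one): Zubin ∈ Audit.
Suppose Chen ∈ Audit: no assignment then satisfies all the clues, so Chen ∉ Audit.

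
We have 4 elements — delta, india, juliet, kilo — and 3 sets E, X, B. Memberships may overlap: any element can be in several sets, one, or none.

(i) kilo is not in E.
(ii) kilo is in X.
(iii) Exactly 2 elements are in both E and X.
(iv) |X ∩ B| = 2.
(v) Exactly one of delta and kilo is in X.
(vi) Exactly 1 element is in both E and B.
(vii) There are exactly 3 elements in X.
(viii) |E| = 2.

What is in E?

E = {india, juliet}

From (i): kilo ∉ E.
From (ii): kilo ∈ X.
(v) (exactly one): delta ∉ X.
(vii): only 3 candidates remain for X, so all are in.
Suppose delta ∈ E: no assignment then satisfies all the clues, so delta ∉ E.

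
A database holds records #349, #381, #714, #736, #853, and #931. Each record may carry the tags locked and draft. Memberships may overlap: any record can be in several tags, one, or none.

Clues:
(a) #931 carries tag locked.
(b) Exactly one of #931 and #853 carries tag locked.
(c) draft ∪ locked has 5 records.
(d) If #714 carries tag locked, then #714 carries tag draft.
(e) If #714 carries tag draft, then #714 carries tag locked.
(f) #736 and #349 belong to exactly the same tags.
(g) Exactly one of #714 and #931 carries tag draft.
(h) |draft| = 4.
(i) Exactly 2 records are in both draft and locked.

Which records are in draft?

draft = {#349, #381, #714, #736}

From (a): #931 ∈ locked.
(b) (exactly one): #853 ∉ locked.
Suppose #349 ∉ draft: no assignment then satisfies all the clues, so #349 ∈ draft.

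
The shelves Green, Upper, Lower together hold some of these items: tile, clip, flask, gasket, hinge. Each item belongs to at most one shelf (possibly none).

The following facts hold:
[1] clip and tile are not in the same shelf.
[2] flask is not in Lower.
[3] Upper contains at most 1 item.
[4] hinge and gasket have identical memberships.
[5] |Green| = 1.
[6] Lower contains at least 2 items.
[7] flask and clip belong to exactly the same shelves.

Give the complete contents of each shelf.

Green = {tile}; Upper = {}; Lower = {gasket, hinge}

From (2): flask ∉ Lower.
(7): clip matches flask: clip ∉ Lower.
Suppose tile ∉ Green: no assignment then satisfies all the clues, so tile ∈ Green.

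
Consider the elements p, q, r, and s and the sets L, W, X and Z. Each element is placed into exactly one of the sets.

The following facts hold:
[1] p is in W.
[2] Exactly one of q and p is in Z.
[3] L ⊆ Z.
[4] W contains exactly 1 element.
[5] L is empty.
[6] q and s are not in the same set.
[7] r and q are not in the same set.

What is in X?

X = {r, s}

From (1): p ∈ W.
(2) (exactly one): q ∈ Z.
(4): W already has 1, so the rest are out.
(5): L already has 0, so the rest are out.
(6): s ∉ Z.
(7): r ∉ Z.
Only one set left: r ∈ X.
Only one set left: s ∈ X.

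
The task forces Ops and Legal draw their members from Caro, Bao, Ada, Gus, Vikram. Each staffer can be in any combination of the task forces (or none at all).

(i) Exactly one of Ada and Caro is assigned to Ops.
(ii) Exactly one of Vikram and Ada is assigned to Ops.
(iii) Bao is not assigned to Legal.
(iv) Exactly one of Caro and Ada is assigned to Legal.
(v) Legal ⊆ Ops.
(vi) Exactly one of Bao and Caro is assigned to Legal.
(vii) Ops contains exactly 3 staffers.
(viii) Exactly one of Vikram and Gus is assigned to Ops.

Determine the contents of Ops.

Ops = {Bao, Caro, Vikram}

From (iii): Bao ∉ Legal.
(vi) (exactly one): Caro ∈ Legal.
(iv) (exactly one): Ada ∉ Legal.
(v) with Caro ∈ Legal: Caro ∈ Ops.
(i) (exactly one): Ada ∉ Ops.
(ii) (exactly one): Vikram ∈ Ops.
(viii) (exactly one): Gus ∉ Ops.
(v) contrapositive: Gus ∉ Legal.
(vii): only 3 candidates remain for Ops, so all are in.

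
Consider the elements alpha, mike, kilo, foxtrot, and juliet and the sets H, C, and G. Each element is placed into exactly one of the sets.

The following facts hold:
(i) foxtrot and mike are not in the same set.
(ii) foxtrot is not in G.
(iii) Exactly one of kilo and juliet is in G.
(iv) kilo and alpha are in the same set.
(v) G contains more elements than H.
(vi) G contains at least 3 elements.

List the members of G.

G = {alpha, kilo, mike}

From (ii): foxtrot ∉ G.
Suppose alpha ∉ G: no assignment then satisfies all the clues, so alpha ∈ G.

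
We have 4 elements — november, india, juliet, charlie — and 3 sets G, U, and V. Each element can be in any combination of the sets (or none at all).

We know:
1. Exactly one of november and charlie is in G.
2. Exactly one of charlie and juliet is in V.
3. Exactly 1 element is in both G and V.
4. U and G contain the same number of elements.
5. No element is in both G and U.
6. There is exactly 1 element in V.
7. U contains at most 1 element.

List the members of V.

V = {charlie}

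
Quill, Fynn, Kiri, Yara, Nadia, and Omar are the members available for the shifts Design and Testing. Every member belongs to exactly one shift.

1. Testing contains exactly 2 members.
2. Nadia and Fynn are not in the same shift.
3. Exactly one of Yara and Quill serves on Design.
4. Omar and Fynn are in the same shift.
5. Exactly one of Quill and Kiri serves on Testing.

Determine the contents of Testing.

Testing = {Nadia, Quill}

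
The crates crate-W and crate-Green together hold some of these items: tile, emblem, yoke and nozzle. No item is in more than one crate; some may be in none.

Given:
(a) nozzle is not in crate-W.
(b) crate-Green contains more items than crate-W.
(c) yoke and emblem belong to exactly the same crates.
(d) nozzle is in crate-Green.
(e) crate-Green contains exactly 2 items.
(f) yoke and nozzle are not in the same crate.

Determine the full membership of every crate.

crate-W = {}; crate-Green = {nozzle, tile}

From (a): nozzle ∉ crate-W.
From (d): nozzle ∈ crate-Green.
(f): yoke ∉ crate-Green.
(c): emblem matches yoke: emblem ∉ crate-Green.
(e): only 2 candidates remain for crate-Green, so all are in.
Suppose emblem ∈ crate-W: no assignment then satisfies all the clues, so emblem ∉ crate-W.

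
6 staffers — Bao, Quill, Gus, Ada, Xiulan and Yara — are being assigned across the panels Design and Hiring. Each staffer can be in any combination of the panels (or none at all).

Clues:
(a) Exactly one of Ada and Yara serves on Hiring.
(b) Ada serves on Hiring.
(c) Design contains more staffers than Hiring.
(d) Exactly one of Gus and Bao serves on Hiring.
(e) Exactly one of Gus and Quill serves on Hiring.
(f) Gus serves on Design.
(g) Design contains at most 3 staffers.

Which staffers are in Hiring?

Hiring = {Ada, Gus}

From (b): Ada ∈ Hiring.
From (f): Gus ∈ Design.
(a) (exactly one): Yara ∉ Hiring.
Suppose Bao ∈ Hiring: no assignment then satisfies all the clues, so Bao ∉ Hiring.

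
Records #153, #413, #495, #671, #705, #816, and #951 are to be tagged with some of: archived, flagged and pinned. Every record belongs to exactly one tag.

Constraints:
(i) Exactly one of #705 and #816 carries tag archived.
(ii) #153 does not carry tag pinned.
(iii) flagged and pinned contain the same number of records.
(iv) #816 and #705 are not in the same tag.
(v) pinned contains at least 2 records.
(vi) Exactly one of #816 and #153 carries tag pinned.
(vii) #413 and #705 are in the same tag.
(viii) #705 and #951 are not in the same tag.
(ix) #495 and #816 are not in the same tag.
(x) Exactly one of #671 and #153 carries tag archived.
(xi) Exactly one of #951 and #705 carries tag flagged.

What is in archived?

From (ii): #153 ∉ pinned.
(vi) (exactly one): #816 ∈ pinned.
(ix): #495 ∉ pinned.
(i) (exactly one): #705 ∈ archived.
(vii): #413 matches #705: #413 ∈ archived.
(viii): #951 ∉ archived.
(xi) (exactly one): #951 ∈ flagged.
(v): only 2 candidates remain for pinned, so all are in.
(x) (exactly one): #153 ∈ archived.
Suppose #495 ∈ archived: no assignment then satisfies all the clues, so #495 ∉ archived.

archived = {#153, #413, #705}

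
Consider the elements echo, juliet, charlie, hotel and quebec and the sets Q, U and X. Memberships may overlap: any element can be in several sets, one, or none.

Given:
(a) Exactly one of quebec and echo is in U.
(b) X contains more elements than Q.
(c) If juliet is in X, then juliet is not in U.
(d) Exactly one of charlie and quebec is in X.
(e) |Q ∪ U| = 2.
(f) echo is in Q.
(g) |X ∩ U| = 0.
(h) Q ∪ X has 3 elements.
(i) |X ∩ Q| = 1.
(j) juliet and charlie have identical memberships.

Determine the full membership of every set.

Q = {echo}; U = {quebec}; X = {charlie, echo, juliet}

From (f): echo ∈ Q.
Suppose echo ∈ U: no assignment then satisfies all the clues, so echo ∉ U.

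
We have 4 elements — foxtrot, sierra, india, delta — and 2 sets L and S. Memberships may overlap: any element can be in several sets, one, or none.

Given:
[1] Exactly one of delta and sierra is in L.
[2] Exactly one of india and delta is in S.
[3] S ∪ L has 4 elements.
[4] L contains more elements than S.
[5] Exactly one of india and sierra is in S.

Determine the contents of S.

S = {delta, sierra}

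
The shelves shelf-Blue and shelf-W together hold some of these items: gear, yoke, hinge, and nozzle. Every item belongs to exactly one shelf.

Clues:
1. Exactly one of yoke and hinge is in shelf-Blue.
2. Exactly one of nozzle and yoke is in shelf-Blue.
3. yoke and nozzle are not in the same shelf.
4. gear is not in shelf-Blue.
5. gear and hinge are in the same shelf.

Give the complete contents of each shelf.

shelf-Blue = {yoke}; shelf-W = {gear, hinge, nozzle}

From (4): gear ∉ shelf-Blue.
(5): hinge matches gear: hinge ∉ shelf-Blue.
Only one shelf left: gear ∈ shelf-W.
Only one shelf left: hinge ∈ shelf-W.
(1) (exactly one): yoke ∈ shelf-Blue.
(2) (exactly one): nozzle ∉ shelf-Blue.
Only one shelf left: nozzle ∈ shelf-W.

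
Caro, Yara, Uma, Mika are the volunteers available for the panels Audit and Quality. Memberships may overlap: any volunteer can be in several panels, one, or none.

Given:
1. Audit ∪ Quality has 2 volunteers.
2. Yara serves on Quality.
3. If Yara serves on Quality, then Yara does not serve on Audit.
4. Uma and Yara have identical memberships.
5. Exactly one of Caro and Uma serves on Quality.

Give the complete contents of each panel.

From (2): Yara ∈ Quality.
(3): Yara ∉ Audit.
(4): Uma matches Yara: Uma ∉ Audit.
(4): Uma matches Yara: Uma ∈ Quality.
(5) (exactly one): Caro ∉ Quality.
Suppose Caro ∈ Audit: no assignment then satisfies all the clues, so Caro ∉ Audit.

Audit = {}; Quality = {Uma, Yara}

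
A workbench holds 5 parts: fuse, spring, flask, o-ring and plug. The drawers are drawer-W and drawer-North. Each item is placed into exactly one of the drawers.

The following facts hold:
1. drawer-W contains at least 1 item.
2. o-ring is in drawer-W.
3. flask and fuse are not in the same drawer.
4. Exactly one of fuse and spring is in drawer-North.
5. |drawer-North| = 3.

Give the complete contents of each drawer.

drawer-W = {fuse, o-ring}; drawer-North = {flask, plug, spring}

From (2): o-ring ∈ drawer-W.
Suppose fuse ∉ drawer-W: no assignment then satisfies all the clues, so fuse ∈ drawer-W.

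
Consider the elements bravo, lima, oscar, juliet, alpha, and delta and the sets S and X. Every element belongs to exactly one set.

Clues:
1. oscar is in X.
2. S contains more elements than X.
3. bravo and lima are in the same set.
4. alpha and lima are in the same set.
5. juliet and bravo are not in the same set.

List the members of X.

X = {juliet, oscar}

From (1): oscar ∈ X.
Suppose bravo ∈ X: no assignment then satisfies all the clues, so bravo ∉ X.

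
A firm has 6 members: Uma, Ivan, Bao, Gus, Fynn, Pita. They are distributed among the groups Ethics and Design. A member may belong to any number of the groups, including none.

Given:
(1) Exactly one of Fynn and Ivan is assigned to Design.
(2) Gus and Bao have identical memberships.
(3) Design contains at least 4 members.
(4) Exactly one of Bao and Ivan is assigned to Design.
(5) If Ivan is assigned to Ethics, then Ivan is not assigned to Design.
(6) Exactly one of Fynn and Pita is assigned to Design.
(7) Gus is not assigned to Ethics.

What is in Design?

Design = {Bao, Fynn, Gus, Uma}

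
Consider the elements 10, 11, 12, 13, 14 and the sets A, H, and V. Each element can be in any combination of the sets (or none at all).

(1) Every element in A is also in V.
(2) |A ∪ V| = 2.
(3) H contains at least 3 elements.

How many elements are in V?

2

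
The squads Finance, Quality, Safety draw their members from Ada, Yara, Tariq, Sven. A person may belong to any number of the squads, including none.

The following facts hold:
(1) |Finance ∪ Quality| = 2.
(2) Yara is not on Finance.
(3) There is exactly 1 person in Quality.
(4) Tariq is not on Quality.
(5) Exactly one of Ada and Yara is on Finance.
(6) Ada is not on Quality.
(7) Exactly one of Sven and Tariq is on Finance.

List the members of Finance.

From (2): Yara ∉ Finance.
From (4): Tariq ∉ Quality.
From (6): Ada ∉ Quality.
(5) (exactly one): Ada ∈ Finance.
Suppose Tariq ∈ Finance: no assignment then satisfies all the clues, so Tariq ∉ Finance.

Finance = {Ada, Sven}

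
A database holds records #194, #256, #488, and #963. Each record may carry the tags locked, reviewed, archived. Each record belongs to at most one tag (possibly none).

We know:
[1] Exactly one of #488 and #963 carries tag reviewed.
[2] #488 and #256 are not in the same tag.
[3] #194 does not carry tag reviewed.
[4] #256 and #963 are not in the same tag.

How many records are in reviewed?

1

From (3): #194 ∉ reviewed.
Suppose #256 ∈ reviewed: no assignment then satisfies all the clues, so #256 ∉ reviewed.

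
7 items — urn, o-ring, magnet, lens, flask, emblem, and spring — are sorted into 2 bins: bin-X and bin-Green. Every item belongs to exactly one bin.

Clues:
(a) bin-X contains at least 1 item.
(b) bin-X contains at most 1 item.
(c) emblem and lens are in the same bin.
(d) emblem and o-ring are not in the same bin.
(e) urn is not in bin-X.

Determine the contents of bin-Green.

bin-Green = {emblem, flask, lens, magnet, spring, urn}

From (e): urn ∉ bin-X.
Only one bin left: urn ∈ bin-Green.
Suppose o-ring ∈ bin-Green: no assignment then satisfies all the clues, so o-ring ∉ bin-Green.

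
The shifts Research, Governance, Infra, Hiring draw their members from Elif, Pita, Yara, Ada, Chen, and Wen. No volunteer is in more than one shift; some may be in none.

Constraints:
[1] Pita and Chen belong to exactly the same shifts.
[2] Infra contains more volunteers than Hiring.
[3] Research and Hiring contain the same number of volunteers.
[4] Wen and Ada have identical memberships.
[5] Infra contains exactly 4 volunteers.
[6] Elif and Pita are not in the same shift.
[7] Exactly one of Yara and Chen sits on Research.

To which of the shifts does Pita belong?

Pita: Infra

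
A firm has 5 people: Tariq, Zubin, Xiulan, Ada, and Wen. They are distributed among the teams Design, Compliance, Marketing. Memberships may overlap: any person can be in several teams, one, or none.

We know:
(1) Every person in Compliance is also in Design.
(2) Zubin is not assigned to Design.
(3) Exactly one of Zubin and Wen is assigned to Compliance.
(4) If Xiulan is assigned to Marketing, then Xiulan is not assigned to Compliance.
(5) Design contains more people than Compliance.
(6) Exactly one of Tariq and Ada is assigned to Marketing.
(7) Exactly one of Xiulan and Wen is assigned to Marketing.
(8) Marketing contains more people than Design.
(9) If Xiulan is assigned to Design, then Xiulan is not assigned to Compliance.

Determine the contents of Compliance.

Compliance = {Wen}

From (2): Zubin ∉ Design.
(1) contrapositive: Zubin ∉ Compliance.
(3) (exactly one): Wen ∈ Compliance.
(1) with Wen ∈ Compliance: Wen ∈ Design.
Suppose Tariq ∈ Compliance: no assignment then satisfies all the clues, so Tariq ∉ Compliance.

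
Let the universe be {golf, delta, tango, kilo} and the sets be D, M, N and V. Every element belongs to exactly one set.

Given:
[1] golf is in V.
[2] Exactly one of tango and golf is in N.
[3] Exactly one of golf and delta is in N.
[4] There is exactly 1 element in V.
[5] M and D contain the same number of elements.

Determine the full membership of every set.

D = {}; M = {}; N = {delta, kilo, tango}; V = {golf}

From (1): golf ∈ V.
(2) (exactly one): tango ∈ N.
(3) (exactly one): delta ∈ N.
(4): V already has 1, so the rest are out.
Suppose kilo ∈ D: no assignment then satisfies all the clues, so kilo ∉ D.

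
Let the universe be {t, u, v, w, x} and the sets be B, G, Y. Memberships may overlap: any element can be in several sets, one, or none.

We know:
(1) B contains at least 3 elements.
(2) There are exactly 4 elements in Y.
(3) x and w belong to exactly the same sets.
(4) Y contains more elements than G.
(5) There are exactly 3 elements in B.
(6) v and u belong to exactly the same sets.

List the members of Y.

Y = {u, v, w, x}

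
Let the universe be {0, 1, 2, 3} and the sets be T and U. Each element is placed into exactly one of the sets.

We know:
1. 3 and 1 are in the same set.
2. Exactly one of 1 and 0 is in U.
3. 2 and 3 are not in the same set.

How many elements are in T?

2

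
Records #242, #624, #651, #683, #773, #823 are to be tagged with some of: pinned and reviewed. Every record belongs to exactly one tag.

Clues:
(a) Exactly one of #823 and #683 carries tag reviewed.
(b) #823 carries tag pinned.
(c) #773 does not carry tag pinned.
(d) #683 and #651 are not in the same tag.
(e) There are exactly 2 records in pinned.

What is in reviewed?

From (b): #823 ∈ pinned.
From (c): #773 ∉ pinned.
(a) (exactly one): #683 ∈ reviewed.
(d): #651 ∉ reviewed.
Only one tag left: #651 ∈ pinned.
Only one tag left: #773 ∈ reviewed.
(e): pinned already has 2, so the rest are out.
Only one tag left: #242 ∈ reviewed.
Only one tag left: #624 ∈ reviewed.

reviewed = {#242, #624, #683, #773}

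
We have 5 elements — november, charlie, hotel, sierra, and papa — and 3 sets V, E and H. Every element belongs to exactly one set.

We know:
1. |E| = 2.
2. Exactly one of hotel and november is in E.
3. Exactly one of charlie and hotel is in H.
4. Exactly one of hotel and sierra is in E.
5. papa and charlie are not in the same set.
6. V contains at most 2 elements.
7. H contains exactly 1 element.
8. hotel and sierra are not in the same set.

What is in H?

H = {charlie}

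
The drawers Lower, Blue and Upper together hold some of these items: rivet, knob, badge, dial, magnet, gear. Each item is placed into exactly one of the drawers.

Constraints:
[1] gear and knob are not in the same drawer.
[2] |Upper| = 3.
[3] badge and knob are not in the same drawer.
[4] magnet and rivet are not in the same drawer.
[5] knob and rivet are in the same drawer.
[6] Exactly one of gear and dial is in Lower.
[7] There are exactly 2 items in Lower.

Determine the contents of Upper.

Upper = {dial, knob, rivet}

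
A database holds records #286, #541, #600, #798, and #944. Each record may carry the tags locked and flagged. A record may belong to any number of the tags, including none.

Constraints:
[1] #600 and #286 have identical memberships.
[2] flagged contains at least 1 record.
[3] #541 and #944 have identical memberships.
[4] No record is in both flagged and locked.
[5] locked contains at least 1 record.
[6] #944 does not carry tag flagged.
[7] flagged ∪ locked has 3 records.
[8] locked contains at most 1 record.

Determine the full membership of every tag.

locked = {#798}; flagged = {#286, #600}

From (6): #944 ∉ flagged.
(3): #541 matches #944: #541 ∉ flagged.
Suppose #286 ∈ locked: no assignment then satisfies all the clues, so #286 ∉ locked.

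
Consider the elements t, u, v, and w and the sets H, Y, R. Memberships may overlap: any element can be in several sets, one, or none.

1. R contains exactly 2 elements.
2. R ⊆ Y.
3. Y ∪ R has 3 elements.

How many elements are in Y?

3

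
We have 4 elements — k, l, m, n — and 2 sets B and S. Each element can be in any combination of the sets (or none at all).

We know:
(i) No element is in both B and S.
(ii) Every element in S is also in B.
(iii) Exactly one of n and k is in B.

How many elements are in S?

0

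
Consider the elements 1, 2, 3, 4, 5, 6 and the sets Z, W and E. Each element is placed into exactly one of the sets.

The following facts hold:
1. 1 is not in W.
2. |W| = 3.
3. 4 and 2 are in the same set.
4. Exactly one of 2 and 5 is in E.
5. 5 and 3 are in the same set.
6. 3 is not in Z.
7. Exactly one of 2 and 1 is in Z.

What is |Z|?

1

From (1): 1 ∉ W.
From (6): 3 ∉ Z.
(5): 5 matches 3: 5 ∉ Z.
Suppose 1 ∉ Z: no assignment then satisfies all the clues, so 1 ∈ Z.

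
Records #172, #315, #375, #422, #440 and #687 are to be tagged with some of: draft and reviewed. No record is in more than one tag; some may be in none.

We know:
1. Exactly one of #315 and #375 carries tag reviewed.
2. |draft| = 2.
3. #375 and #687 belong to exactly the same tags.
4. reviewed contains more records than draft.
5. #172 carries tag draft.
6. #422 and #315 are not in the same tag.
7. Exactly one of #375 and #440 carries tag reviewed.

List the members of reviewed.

reviewed = {#375, #422, #687}

From (5): #172 ∈ draft.
Suppose #315 ∈ reviewed: no assignment then satisfies all the clues, so #315 ∉ reviewed.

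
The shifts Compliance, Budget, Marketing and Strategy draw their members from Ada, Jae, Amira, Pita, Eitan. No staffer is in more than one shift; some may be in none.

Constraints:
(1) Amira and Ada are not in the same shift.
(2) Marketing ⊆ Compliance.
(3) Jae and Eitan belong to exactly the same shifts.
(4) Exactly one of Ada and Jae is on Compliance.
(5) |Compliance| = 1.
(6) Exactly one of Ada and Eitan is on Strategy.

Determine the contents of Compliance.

Compliance = {Ada}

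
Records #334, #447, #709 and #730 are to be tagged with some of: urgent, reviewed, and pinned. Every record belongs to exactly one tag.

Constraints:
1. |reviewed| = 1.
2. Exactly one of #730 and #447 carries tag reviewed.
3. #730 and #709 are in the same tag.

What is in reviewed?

reviewed = {#447}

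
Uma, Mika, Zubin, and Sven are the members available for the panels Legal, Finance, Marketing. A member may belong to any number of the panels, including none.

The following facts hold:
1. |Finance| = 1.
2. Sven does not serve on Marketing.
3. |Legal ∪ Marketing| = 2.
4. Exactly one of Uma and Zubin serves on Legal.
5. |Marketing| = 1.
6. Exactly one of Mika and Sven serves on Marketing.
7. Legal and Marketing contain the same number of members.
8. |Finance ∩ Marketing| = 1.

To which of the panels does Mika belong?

Mika: Finance, Marketing

From (2): Sven ∉ Marketing.
(6) (exactly one): Mika ∈ Marketing.
(5): Marketing already has 1, so the rest are out.
Suppose Mika ∈ Legal: no assignment then satisfies all the clues, so Mika ∉ Legal.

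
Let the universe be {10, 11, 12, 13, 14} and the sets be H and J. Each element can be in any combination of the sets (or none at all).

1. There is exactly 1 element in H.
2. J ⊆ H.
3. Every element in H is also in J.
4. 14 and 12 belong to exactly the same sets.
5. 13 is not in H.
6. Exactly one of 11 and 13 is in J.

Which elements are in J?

J = {11}

From (5): 13 ∉ H.
(2) contrapositive: 13 ∉ J.
(6) (exactly one): 11 ∈ J.
(2) with 11 ∈ J: 11 ∈ H.
(1): H already has 1, so the rest are out.
(2) contrapositive: 10 ∉ J.
(2) contrapositive: 12 ∉ J.
(2) contrapositive: 14 ∉ J.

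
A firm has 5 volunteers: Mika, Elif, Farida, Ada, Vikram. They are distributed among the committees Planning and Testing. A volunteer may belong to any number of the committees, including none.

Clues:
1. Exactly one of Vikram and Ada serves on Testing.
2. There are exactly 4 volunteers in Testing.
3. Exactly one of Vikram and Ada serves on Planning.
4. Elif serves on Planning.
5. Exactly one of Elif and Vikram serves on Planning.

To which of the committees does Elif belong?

Elif: Planning, Testing

From (4): Elif ∈ Planning.
(5) (exactly one): Vikram ∉ Planning.
(3) (exactly one): Ada ∈ Planning.
Suppose Elif ∉ Testing: no assignment then satisfies all the clues, so Elif ∈ Testing.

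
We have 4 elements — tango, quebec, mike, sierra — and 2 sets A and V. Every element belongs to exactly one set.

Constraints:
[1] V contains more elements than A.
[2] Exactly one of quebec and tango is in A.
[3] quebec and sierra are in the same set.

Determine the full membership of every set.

A = {tango}; V = {mike, quebec, sierra}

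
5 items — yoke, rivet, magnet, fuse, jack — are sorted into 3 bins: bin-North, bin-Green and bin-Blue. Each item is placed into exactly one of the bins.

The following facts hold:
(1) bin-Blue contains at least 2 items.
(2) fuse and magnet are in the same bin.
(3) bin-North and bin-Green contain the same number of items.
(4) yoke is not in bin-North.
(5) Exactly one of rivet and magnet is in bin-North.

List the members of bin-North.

bin-North = {rivet}

From (4): yoke ∉ bin-North.
Suppose rivet ∉ bin-North: no assignment then satisfies all the clues, so rivet ∈ bin-North.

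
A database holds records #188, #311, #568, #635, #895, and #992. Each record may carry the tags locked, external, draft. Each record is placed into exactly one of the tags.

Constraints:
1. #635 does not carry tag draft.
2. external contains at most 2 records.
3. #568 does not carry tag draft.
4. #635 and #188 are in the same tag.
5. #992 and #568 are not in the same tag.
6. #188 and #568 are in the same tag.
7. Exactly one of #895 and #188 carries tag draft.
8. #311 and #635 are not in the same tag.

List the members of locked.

locked = {#188, #568, #635}

From (1): #635 ∉ draft.
From (3): #568 ∉ draft.
(4): #188 matches #635: #188 ∉ draft.
(7) (exactly one): #895 ∈ draft.
Suppose #188 ∉ locked: no assignment then satisfies all the clues, so #188 ∈ locked.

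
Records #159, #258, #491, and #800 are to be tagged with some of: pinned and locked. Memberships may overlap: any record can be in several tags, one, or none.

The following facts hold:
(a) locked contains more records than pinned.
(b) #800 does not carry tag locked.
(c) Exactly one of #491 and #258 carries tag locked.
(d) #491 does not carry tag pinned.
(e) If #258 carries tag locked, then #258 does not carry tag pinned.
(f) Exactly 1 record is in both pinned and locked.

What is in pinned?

pinned = {#159}

From (b): #800 ∉ locked.
From (d): #491 ∉ pinned.
Suppose #159 ∉ pinned: no assignment then satisfies all the clues, so #159 ∈ pinned.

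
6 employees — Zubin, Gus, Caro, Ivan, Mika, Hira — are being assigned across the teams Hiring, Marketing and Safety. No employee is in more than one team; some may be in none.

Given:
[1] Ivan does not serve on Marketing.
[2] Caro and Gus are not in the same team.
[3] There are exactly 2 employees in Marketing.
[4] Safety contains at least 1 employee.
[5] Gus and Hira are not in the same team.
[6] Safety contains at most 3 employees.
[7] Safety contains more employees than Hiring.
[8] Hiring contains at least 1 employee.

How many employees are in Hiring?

1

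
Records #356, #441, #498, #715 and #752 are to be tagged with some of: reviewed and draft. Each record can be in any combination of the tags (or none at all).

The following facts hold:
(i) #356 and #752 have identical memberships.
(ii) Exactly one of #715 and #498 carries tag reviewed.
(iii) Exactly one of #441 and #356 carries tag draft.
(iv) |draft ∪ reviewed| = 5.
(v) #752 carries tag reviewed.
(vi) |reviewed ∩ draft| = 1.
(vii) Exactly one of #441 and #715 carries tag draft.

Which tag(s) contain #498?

From (v): #752 ∈ reviewed.
(i): #356 matches #752: #356 ∈ reviewed.
Suppose #498 ∈ reviewed: no assignment then satisfies all the clues, so #498 ∉ reviewed.

#498: draft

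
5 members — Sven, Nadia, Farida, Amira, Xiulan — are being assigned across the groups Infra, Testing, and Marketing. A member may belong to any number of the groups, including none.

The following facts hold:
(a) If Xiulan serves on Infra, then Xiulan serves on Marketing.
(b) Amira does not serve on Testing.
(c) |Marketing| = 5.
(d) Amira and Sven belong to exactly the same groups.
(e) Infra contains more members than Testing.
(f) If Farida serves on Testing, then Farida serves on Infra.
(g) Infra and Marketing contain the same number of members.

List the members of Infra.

From (b): Amira ∉ Testing.
(c): only 5 candidates remain for Marketing, so all are in.
(d): Sven matches Amira: Sven ∉ Testing.
Suppose Sven ∉ Infra: no assignment then satisfies all the clues, so Sven ∈ Infra.

Infra = {Amira, Farida, Nadia, Sven, Xiulan}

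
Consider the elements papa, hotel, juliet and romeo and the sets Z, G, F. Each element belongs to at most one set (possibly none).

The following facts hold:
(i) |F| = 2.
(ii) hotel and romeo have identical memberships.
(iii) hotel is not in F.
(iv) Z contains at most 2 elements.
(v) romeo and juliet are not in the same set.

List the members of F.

From (iii): hotel ∉ F.
(ii): romeo matches hotel: romeo ∉ F.
(i): only 2 candidates remain for F, so all are in.

F = {juliet, papa}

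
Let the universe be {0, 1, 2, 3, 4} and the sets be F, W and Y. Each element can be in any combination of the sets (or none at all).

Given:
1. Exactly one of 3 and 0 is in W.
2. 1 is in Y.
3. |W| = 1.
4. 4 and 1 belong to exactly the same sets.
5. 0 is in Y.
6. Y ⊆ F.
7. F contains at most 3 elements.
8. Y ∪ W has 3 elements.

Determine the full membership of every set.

F = {0, 1, 4}; W = {0}; Y = {0, 1, 4}

From (2): 1 ∈ Y.
From (5): 0 ∈ Y.
(4): 4 matches 1: 4 ∈ Y.
(6) with 0 ∈ Y: 0 ∈ F.
(6) with 1 ∈ Y: 1 ∈ F.
(6) with 4 ∈ Y: 4 ∈ F.
(7): F already has 3, so the rest are out.
(6) contrapositive: 2 ∉ Y.
(6) contrapositive: 3 ∉ Y.
Suppose 0 ∉ W: no assignment then satisfies all the clues, so 0 ∈ W.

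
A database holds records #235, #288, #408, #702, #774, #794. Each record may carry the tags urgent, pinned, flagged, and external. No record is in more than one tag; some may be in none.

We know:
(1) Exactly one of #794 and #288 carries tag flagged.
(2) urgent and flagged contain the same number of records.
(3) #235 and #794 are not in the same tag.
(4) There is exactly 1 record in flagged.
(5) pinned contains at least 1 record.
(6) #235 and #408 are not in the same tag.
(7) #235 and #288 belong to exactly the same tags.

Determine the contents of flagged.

flagged = {#794}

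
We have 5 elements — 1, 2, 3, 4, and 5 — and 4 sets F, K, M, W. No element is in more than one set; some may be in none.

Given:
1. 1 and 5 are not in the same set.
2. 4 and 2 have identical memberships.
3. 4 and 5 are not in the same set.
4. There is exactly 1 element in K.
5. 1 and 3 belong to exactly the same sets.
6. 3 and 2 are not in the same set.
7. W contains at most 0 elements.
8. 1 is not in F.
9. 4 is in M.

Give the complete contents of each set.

F = {}; K = {5}; M = {2, 4}; W = {}

From (8): 1 ∉ F.
From (9): 4 ∈ M.
(2): 2 matches 4: 2 ∉ F.
(2): 2 matches 4: 2 ∉ K.
(2): 2 matches 4: 2 ∈ M.
(3): 5 ∉ M.
(5): 3 matches 1: 3 ∉ F.
(6): 3 ∉ M.
(7): W already has 0, so the rest are out.
(5): 1 matches 3: 1 ∉ M.
Suppose 1 ∈ K: no assignment then satisfies all the clues, so 1 ∉ K.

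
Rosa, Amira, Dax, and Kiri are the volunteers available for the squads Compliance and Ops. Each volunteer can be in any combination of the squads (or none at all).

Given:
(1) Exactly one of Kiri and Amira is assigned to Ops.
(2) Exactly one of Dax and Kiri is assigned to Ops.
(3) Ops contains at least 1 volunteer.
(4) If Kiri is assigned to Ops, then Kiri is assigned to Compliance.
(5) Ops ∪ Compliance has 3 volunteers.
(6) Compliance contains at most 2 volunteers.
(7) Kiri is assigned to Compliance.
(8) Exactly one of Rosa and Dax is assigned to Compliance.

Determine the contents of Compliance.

Compliance = {Dax, Kiri}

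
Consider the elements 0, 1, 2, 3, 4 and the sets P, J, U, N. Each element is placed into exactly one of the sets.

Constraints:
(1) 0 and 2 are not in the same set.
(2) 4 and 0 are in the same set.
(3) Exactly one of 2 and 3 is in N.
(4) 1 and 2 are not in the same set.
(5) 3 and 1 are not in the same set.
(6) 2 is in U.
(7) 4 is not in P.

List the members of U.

From (6): 2 ∈ U.
From (7): 4 ∉ P.
(1): 0 ∉ U.
(2): 0 matches 4: 0 ∉ P.
(2): 4 matches 0: 4 ∉ U.
(3) (exactly one): 3 ∈ N.
(4): 1 ∉ U.
(5): 1 ∉ N.

U = {2}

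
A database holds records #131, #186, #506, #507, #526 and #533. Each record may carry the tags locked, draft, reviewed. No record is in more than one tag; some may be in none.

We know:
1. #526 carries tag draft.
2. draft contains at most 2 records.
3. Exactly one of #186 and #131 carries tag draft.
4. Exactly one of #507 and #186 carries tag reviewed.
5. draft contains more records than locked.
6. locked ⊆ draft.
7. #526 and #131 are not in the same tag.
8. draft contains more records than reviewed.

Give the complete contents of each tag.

locked = {}; draft = {#186, #526}; reviewed = {#507}

From (1): #526 ∈ draft.
(7): #131 ∉ draft.
(3) (exactly one): #186 ∈ draft.
(4) (exactly one): #507 ∈ reviewed.
(6) contrapositive: #131 ∉ locked.
(2): draft already has 2, so the rest are out.
(6) contrapositive: #506 ∉ locked.
(6) contrapositive: #533 ∉ locked.
Suppose #131 ∈ reviewed: no assignment then satisfies all the clues, so #131 ∉ reviewed.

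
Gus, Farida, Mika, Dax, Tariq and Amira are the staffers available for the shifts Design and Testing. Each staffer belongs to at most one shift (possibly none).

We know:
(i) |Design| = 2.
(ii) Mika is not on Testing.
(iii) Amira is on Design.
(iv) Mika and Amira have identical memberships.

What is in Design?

From (ii): Mika ∉ Testing.
From (iii): Amira ∈ Design.
(iv): Mika matches Amira: Mika ∈ Design.
(i): Design already has 2, so the rest are out.

Design = {Amira, Mika}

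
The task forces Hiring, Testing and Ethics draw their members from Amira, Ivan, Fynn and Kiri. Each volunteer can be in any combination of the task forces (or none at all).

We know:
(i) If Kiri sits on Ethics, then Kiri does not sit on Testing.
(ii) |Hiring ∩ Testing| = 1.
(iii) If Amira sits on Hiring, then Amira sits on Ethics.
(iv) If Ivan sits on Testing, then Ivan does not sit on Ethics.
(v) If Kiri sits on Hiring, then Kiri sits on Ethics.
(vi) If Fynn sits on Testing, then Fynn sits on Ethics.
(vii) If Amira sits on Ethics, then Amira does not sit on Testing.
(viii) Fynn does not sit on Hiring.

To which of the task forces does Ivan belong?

Ivan: Hiring, Testing

From (viii): Fynn ∉ Hiring.
Suppose Ivan ∉ Hiring: no assignment then satisfies all the clues, so Ivan ∈ Hiring.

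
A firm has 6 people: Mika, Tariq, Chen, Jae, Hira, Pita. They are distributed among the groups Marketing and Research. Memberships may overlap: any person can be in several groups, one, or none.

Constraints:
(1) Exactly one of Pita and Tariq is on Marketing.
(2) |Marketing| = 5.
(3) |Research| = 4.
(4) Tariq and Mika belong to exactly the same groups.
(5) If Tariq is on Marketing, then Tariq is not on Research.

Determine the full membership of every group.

Marketing = {Chen, Hira, Jae, Mika, Tariq}; Research = {Chen, Hira, Jae, Pita}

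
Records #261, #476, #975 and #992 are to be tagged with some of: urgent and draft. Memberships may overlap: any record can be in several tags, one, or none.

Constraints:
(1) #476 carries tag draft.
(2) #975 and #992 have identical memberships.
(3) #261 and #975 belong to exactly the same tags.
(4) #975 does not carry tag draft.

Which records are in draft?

draft = {#476}

From (1): #476 ∈ draft.
From (4): #975 ∉ draft.
(2): #992 matches #975: #992 ∉ draft.
(3): #261 matches #975: #261 ∉ draft.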